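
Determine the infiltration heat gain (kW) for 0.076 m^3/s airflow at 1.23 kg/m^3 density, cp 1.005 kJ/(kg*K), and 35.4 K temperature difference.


Q = V_dot * rho * cp * dT
Q = 0.076 * 1.23 * 1.005 * 35.4
Q = 3.326 kW

3.326


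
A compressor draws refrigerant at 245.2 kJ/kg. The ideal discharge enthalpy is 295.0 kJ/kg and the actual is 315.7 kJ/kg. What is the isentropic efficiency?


dh_ideal = 295.0 - 245.2 = 49.8 kJ/kg
dh_actual = 315.7 - 245.2 = 70.5 kJ/kg
eta_s = dh_ideal / dh_actual = 49.8 / 70.5
eta_s = 0.7064

0.7064


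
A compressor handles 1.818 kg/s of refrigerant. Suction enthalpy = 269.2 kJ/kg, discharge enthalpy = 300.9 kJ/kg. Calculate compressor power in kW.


dh = 300.9 - 269.2 = 31.7 kJ/kg
W = m_dot * dh = 1.818 * 31.7 = 57.63 kW

57.63


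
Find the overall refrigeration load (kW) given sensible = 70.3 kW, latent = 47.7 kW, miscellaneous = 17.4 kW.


Q_total = Q_s + Q_l + Q_misc
Q_total = 70.3 + 47.7 + 17.4
Q_total = 135.4 kW

135.4


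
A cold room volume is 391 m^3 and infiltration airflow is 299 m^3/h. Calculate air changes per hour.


ACH = flow / volume
ACH = 299 / 391
ACH = 0.765

0.765


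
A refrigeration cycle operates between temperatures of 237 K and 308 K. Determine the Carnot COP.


dT = 308 - 237 = 71 K
COP_carnot = T_cold / dT = 237 / 71
COP_carnot = 3.338

3.338


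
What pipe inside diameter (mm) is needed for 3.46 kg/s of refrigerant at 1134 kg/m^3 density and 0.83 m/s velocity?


A = m_dot / (rho * v) = 3.46 / (1134 * 0.83) = 0.003676079981 m^2
d = sqrt(4*A/pi) * 1000
d = 68.4 mm

68.4


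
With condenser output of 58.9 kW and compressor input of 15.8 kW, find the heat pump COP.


COP_hp = Q_cond / W
COP_hp = 58.9 / 15.8
COP_hp = 3.728

3.728


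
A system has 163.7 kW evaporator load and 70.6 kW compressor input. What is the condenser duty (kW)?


Q_cond = Q_evap + W
Q_cond = 163.7 + 70.6
Q_cond = 234.3 kW

234.3


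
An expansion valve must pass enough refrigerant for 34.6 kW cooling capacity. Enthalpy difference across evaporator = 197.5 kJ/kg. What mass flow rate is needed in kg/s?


m_dot = Q / dh
m_dot = 34.6 / 197.5
m_dot = 0.1752 kg/s

0.1752


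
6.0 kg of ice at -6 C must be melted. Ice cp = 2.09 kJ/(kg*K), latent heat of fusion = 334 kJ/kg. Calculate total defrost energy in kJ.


Sensible heat = cp * dT = 2.09 * 6 = 12.54 kJ/kg
Total per kg = 12.54 + 334 = 346.54 kJ/kg
Q = m * total = 6.0 * 346.54
Q = 2079.2 kJ

2079.2


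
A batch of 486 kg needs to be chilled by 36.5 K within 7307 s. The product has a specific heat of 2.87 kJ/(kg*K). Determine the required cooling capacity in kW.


Q = m * cp * dT / t
Q = 486 * 2.87 * 36.5 / 7307
Q = 6.967 kW

6.967


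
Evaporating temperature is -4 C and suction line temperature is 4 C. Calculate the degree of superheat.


Superheat = T_suction - T_evap
Superheat = 4 - (-4)
Superheat = 8 K

8


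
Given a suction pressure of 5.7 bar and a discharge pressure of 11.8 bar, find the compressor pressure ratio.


PR = P_high / P_low
PR = 11.8 / 5.7
PR = 2.07

2.07


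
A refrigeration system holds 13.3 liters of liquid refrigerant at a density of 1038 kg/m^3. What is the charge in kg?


Charge = V * rho / 1000
Charge = 13.3 * 1038 / 1000
Charge = 13.81 kg

13.81


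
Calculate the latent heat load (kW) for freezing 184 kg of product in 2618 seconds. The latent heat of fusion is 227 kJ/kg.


Q_lat = m * h_fg / t
Q_lat = 184 * 227 / 2618
Q_lat = 15.95 kW

15.95


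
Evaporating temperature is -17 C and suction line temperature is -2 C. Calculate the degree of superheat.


Superheat = T_suction - T_evap
Superheat = -2 - (-17)
Superheat = 15 K

15


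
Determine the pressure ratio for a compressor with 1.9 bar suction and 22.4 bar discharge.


PR = P_high / P_low
PR = 22.4 / 1.9
PR = 11.789

11.789


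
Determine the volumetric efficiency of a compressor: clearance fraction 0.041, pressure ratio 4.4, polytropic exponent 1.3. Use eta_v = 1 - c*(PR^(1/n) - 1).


PR^(1/n) = 4.4^(1/1.3) = 3.12581735
eta_v = 1 - 0.041 * (3.12581735 - 1)
eta_v = 0.9128

0.9128


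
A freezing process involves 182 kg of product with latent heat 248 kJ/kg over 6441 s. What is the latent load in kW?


Q_lat = m * h_fg / t
Q_lat = 182 * 248 / 6441
Q_lat = 7.01 kW

7.01


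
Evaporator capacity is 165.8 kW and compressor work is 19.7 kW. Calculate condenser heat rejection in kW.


Q_cond = Q_evap + W
Q_cond = 165.8 + 19.7
Q_cond = 185.5 kW

185.5


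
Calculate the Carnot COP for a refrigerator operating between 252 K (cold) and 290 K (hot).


dT = 290 - 252 = 38 K
COP_carnot = T_cold / dT = 252 / 38
COP_carnot = 6.632

6.632


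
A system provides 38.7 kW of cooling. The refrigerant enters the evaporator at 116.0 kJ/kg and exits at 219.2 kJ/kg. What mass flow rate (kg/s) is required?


dh = 219.2 - 116.0 = 103.2 kJ/kg
m_dot = Q / dh = 38.7 / 103.2 = 0.375 kg/s

0.375


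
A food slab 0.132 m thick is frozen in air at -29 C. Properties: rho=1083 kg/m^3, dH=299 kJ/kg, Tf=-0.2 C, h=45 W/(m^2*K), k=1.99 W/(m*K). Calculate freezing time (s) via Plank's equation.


dT = -0.2 - (-29) = 28.8 K
term1 = a/(2h) = 0.132/(2*45) = 0.001466666667
term2 = a^2/(8k) = 0.132^2/(8*1.99) = 0.001094472362
t = rho*dH*1000/dT * (term1 + term2)
t = 1083*299*1000/28.8 * (0.001466666667 + 0.001094472362)
t = 28797 s

28797


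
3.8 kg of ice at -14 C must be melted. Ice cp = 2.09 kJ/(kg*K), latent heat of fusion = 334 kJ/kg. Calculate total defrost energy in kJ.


Sensible heat = cp * dT = 2.09 * 14 = 29.26 kJ/kg
Total per kg = 29.26 + 334 = 363.26 kJ/kg
Q = m * total = 3.8 * 363.26
Q = 1380.4 kJ

1380.4


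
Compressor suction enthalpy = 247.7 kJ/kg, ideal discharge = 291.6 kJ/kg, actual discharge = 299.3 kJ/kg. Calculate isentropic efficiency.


dh_ideal = 291.6 - 247.7 = 43.9 kJ/kg
dh_actual = 299.3 - 247.7 = 51.6 kJ/kg
eta_s = dh_ideal / dh_actual = 43.9 / 51.6
eta_s = 0.8508

0.8508


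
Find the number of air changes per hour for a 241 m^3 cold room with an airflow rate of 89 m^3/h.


ACH = flow / volume
ACH = 89 / 241
ACH = 0.369

0.369


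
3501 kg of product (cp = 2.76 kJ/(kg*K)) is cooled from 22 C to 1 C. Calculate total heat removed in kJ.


dT = 22 - (1) = 21 K
Q = m * cp * dT = 3501 * 2.76 * 21
Q = 202918 kJ

202918


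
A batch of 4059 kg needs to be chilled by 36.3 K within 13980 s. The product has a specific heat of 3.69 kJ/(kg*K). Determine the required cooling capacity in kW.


Q = m * cp * dT / t
Q = 4059 * 3.69 * 36.3 / 13980
Q = 38.891 kW

38.891


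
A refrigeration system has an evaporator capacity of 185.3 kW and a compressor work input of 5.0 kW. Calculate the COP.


COP = Q_evap / W
COP = 185.3 / 5.0
COP = 37.06

37.06


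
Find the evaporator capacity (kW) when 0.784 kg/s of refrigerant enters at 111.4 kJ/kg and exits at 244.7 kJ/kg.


dh = 244.7 - 111.4 = 133.3 kJ/kg
Q_evap = m_dot * dh = 0.784 * 133.3
Q_evap = 104.51 kW

104.51


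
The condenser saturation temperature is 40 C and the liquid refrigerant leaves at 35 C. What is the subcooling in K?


Subcooling = T_cond - T_liquid
Subcooling = 40 - 35
Subcooling = 5 K

5


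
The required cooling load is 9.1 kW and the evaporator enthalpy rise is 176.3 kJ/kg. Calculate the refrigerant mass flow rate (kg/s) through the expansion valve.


m_dot = Q / dh
m_dot = 9.1 / 176.3
m_dot = 0.0516 kg/s

0.0516


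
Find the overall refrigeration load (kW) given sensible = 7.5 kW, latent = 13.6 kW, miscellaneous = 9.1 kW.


Q_total = Q_s + Q_l + Q_misc
Q_total = 7.5 + 13.6 + 9.1
Q_total = 30.2 kW

30.2


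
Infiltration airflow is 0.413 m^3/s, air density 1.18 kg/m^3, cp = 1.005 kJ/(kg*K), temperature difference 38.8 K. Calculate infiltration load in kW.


Q = V_dot * rho * cp * dT
Q = 0.413 * 1.18 * 1.005 * 38.8
Q = 19.003 kW

19.003


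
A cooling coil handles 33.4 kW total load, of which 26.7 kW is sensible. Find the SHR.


SHR = Q_sensible / Q_total
SHR = 26.7 / 33.4
SHR = 0.799

0.799


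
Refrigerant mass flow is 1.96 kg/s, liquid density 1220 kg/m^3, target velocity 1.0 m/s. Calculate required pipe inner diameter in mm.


A = m_dot / (rho * v) = 1.96 / (1220 * 1.0) = 0.001606557377 m^2
d = sqrt(4*A/pi) * 1000
d = 45.2 mm

45.2


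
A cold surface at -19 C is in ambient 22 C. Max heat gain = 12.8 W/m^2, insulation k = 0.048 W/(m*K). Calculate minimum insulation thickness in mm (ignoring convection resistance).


dT = 22 - (-19) = 41 K
thickness = k * dT / q_max * 1000
thickness = 0.048 * 41 / 12.8 * 1000
thickness = 153.8 mm

153.8


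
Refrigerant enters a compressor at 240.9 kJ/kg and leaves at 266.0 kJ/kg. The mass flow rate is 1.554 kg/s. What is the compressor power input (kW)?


dh = 266.0 - 240.9 = 25.1 kJ/kg
W = m_dot * dh = 1.554 * 25.1 = 39.01 kW

39.01


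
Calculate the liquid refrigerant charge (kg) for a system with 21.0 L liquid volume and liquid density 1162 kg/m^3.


Charge = V * rho / 1000
Charge = 21.0 * 1162 / 1000
Charge = 24.4 kg

24.4


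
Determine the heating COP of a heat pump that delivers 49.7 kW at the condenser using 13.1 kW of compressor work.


COP_hp = Q_cond / W
COP_hp = 49.7 / 13.1
COP_hp = 3.794

3.794


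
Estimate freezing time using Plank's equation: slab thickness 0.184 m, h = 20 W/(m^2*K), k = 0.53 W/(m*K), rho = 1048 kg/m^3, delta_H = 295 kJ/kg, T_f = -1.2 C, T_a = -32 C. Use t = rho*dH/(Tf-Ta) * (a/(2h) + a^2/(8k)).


dT = -1.2 - (-32) = 30.8 K
term1 = a/(2h) = 0.184/(2*20) = 0.0046
term2 = a^2/(8k) = 0.184^2/(8*0.53) = 0.00798490566
t = rho*dH*1000/dT * (term1 + term2)
t = 1048*295*1000/30.8 * (0.0046 + 0.00798490566)
t = 126323 s

126323


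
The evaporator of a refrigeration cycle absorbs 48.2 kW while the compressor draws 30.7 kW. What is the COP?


COP = Q_evap / W
COP = 48.2 / 30.7
COP = 1.57

1.57


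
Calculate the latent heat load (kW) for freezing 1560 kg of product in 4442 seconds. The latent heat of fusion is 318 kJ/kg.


Q_lat = m * h_fg / t
Q_lat = 1560 * 318 / 4442
Q_lat = 111.68 kW

111.68


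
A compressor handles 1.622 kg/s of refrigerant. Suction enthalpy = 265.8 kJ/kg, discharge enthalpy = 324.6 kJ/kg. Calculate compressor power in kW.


dh = 324.6 - 265.8 = 58.8 kJ/kg
W = m_dot * dh = 1.622 * 58.8 = 95.37 kW

95.37


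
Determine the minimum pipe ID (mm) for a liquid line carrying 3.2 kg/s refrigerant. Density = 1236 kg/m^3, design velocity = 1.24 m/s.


A = m_dot / (rho * v) = 3.2 / (1236 * 1.24) = 0.002087900616 m^2
d = sqrt(4*A/pi) * 1000
d = 51.6 mm

51.6


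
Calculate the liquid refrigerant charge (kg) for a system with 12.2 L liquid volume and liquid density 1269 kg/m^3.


Charge = V * rho / 1000
Charge = 12.2 * 1269 / 1000
Charge = 15.48 kg

15.48


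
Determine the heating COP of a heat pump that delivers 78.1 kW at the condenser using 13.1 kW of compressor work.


COP_hp = Q_cond / W
COP_hp = 78.1 / 13.1
COP_hp = 5.962

5.962


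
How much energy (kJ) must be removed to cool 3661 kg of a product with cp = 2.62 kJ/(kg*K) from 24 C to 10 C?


dT = 24 - (10) = 14 K
Q = m * cp * dT = 3661 * 2.62 * 14
Q = 134285 kJ

134285


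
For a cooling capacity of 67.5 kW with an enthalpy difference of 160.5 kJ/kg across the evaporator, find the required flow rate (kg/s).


m_dot = Q / dh
m_dot = 67.5 / 160.5
m_dot = 0.4206 kg/s

0.4206


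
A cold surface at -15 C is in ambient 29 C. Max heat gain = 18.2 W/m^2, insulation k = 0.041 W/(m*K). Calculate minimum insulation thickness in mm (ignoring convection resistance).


dT = 29 - (-15) = 44 K
thickness = k * dT / q_max * 1000
thickness = 0.041 * 44 / 18.2 * 1000
thickness = 99.1 mm

99.1


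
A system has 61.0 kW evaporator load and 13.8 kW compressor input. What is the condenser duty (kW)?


Q_cond = Q_evap + W
Q_cond = 61.0 + 13.8
Q_cond = 74.8 kW

74.8


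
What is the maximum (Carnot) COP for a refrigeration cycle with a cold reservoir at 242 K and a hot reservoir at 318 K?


dT = 318 - 242 = 76 K
COP_carnot = T_cold / dT = 242 / 76
COP_carnot = 3.184

3.184


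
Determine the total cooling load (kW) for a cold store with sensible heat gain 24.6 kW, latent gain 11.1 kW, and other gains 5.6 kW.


Q_total = Q_s + Q_l + Q_misc
Q_total = 24.6 + 11.1 + 5.6
Q_total = 41.3 kW

41.3


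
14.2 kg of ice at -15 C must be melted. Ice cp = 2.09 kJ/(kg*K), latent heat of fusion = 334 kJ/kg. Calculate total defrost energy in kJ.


Sensible heat = cp * dT = 2.09 * 15 = 31.35 kJ/kg
Total per kg = 31.35 + 334 = 365.35 kJ/kg
Q = m * total = 14.2 * 365.35
Q = 5188.0 kJ

5188.0


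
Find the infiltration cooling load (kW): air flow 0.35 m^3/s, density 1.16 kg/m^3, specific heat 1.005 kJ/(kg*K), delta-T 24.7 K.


Q = V_dot * rho * cp * dT
Q = 0.35 * 1.16 * 1.005 * 24.7
Q = 10.078 kW

10.078


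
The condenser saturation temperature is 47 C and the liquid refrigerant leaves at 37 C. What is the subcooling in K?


Subcooling = T_cond - T_liquid
Subcooling = 47 - 37
Subcooling = 10 K

10


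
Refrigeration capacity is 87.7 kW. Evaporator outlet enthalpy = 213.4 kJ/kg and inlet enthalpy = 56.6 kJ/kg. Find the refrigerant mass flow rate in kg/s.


dh = 213.4 - 56.6 = 156.8 kJ/kg
m_dot = Q / dh = 87.7 / 156.8 = 0.5593 kg/s

0.5593


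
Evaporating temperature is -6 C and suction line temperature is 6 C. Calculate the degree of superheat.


Superheat = T_suction - T_evap
Superheat = 6 - (-6)
Superheat = 12 K

12


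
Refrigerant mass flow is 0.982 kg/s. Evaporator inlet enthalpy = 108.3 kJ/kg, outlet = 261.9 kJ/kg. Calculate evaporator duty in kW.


dh = 261.9 - 108.3 = 153.6 kJ/kg
Q_evap = m_dot * dh = 0.982 * 153.6
Q_evap = 150.84 kW

150.84


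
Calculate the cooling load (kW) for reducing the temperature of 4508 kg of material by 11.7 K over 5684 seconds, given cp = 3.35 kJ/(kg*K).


Q = m * cp * dT / t
Q = 4508 * 3.35 * 11.7 / 5684
Q = 31.086 kW

31.086


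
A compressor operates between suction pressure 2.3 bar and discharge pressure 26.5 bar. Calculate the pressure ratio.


PR = P_high / P_low
PR = 26.5 / 2.3
PR = 11.522

11.522


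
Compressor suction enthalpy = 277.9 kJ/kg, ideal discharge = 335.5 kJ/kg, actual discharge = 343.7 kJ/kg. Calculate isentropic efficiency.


dh_ideal = 335.5 - 277.9 = 57.6 kJ/kg
dh_actual = 343.7 - 277.9 = 65.8 kJ/kg
eta_s = dh_ideal / dh_actual = 57.6 / 65.8
eta_s = 0.8754

0.8754


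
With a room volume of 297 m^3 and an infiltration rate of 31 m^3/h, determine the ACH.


ACH = flow / volume
ACH = 31 / 297
ACH = 0.104

0.104


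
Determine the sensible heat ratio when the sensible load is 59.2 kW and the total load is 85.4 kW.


SHR = Q_sensible / Q_total
SHR = 59.2 / 85.4
SHR = 0.693

0.693


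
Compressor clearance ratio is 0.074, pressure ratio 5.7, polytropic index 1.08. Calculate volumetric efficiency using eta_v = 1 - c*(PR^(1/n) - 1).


PR^(1/n) = 5.7^(1/1.08) = 5.01053529
eta_v = 1 - 0.074 * (5.01053529 - 1)
eta_v = 0.7032

0.7032


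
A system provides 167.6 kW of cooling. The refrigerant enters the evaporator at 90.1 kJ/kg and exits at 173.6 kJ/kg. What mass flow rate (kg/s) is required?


dh = 173.6 - 90.1 = 83.5 kJ/kg
m_dot = Q / dh = 167.6 / 83.5 = 2.0072 kg/s

2.0072


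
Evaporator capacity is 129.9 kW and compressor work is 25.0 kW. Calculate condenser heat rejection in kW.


Q_cond = Q_evap + W
Q_cond = 129.9 + 25.0
Q_cond = 154.9 kW

154.9


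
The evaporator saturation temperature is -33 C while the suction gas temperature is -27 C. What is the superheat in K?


Superheat = T_suction - T_evap
Superheat = -27 - (-33)
Superheat = 6 K

6


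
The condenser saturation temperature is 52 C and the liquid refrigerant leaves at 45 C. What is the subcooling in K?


Subcooling = T_cond - T_liquid
Subcooling = 52 - 45
Subcooling = 7 K

7


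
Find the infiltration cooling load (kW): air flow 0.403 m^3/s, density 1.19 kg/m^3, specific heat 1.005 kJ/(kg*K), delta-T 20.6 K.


Q = V_dot * rho * cp * dT
Q = 0.403 * 1.19 * 1.005 * 20.6
Q = 9.929 kW

9.929


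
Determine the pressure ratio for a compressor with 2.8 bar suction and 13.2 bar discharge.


PR = P_high / P_low
PR = 13.2 / 2.8
PR = 4.714

4.714


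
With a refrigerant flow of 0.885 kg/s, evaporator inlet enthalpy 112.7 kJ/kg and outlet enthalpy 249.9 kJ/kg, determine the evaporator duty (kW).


dh = 249.9 - 112.7 = 137.2 kJ/kg
Q_evap = m_dot * dh = 0.885 * 137.2
Q_evap = 121.42 kW

121.42


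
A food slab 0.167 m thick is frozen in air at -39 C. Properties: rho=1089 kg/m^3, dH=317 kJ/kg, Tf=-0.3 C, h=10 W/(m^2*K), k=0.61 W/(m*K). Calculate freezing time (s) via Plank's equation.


dT = -0.3 - (-39) = 38.7 K
term1 = a/(2h) = 0.167/(2*10) = 0.00835
term2 = a^2/(8k) = 0.167^2/(8*0.61) = 0.005714959016
t = rho*dH*1000/dT * (term1 + term2)
t = 1089*317*1000/38.7 * (0.00835 + 0.005714959016)
t = 125463 s

125463


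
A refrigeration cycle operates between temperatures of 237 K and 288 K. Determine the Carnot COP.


dT = 288 - 237 = 51 K
COP_carnot = T_cold / dT = 237 / 51
COP_carnot = 4.647

4.647


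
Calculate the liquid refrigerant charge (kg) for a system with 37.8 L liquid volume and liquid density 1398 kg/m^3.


Charge = V * rho / 1000
Charge = 37.8 * 1398 / 1000
Charge = 52.84 kg

52.84


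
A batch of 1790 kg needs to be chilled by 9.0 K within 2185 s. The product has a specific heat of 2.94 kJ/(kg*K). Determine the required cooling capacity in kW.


Q = m * cp * dT / t
Q = 1790 * 2.94 * 9.0 / 2185
Q = 21.677 kW

21.677


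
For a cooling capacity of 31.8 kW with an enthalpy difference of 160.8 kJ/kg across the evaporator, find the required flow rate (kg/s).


m_dot = Q / dh
m_dot = 31.8 / 160.8
m_dot = 0.1978 kg/s

0.1978


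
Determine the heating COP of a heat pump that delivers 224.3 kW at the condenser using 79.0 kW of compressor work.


COP_hp = Q_cond / W
COP_hp = 224.3 / 79.0
COP_hp = 2.839

2.839


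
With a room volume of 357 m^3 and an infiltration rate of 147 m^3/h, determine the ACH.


ACH = flow / volume
ACH = 147 / 357
ACH = 0.412

0.412


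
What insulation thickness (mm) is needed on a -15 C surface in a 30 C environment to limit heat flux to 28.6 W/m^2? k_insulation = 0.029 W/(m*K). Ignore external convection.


dT = 30 - (-15) = 45 K
thickness = k * dT / q_max * 1000
thickness = 0.029 * 45 / 28.6 * 1000
thickness = 45.6 mm

45.6


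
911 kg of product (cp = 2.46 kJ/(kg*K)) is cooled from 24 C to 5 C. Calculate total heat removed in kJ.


dT = 24 - (5) = 19 K
Q = m * cp * dT = 911 * 2.46 * 19
Q = 42580 kJ

42580


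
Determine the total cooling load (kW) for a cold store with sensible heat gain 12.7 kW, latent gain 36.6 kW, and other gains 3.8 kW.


Q_total = Q_s + Q_l + Q_misc
Q_total = 12.7 + 36.6 + 3.8
Q_total = 53.1 kW

53.1


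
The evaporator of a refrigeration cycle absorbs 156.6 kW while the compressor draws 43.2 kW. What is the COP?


COP = Q_evap / W
COP = 156.6 / 43.2
COP = 3.625

3.625


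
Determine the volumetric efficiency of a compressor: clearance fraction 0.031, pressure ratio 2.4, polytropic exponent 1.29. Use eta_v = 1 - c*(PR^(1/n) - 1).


PR^(1/n) = 2.4^(1/1.29) = 1.97123044
eta_v = 1 - 0.031 * (1.97123044 - 1)
eta_v = 0.9699

0.9699


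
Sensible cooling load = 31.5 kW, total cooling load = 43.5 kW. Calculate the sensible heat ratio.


SHR = Q_sensible / Q_total
SHR = 31.5 / 43.5
SHR = 0.724

0.724


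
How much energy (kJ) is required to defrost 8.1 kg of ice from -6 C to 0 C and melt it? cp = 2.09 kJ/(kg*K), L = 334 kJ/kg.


Sensible heat = cp * dT = 2.09 * 6 = 12.54 kJ/kg
Total per kg = 12.54 + 334 = 346.54 kJ/kg
Q = m * total = 8.1 * 346.54
Q = 2807.0 kJ

2807.0


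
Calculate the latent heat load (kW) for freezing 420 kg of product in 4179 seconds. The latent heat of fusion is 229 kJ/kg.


Q_lat = m * h_fg / t
Q_lat = 420 * 229 / 4179
Q_lat = 23.02 kW

23.02


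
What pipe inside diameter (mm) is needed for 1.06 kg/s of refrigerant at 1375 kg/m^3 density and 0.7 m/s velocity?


A = m_dot / (rho * v) = 1.06 / (1375 * 0.7) = 0.001101298701 m^2
d = sqrt(4*A/pi) * 1000
d = 37.4 mm

37.4


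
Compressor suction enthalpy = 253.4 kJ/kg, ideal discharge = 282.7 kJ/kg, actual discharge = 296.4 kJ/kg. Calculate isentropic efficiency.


dh_ideal = 282.7 - 253.4 = 29.3 kJ/kg
dh_actual = 296.4 - 253.4 = 43.0 kJ/kg
eta_s = dh_ideal / dh_actual = 29.3 / 43.0
eta_s = 0.6814

0.6814


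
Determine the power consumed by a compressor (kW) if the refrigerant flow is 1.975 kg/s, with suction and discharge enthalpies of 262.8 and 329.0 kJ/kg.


dh = 329.0 - 262.8 = 66.2 kJ/kg
W = m_dot * dh = 1.975 * 66.2 = 130.75 kW

130.75


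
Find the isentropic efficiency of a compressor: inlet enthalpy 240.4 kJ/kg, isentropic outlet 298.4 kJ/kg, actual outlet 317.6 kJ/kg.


dh_ideal = 298.4 - 240.4 = 58.0 kJ/kg
dh_actual = 317.6 - 240.4 = 77.2 kJ/kg
eta_s = dh_ideal / dh_actual = 58.0 / 77.2
eta_s = 0.7513

0.7513


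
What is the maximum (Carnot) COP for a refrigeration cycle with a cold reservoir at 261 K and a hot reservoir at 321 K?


dT = 321 - 261 = 60 K
COP_carnot = T_cold / dT = 261 / 60
COP_carnot = 4.35

4.35


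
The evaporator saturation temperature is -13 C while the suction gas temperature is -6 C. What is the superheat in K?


Superheat = T_suction - T_evap
Superheat = -6 - (-13)
Superheat = 7 K

7


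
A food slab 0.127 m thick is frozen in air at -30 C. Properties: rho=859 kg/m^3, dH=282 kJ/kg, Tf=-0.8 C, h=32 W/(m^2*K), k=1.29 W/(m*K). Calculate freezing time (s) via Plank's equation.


dT = -0.8 - (-30) = 29.2 K
term1 = a/(2h) = 0.127/(2*32) = 0.001984375
term2 = a^2/(8k) = 0.127^2/(8*1.29) = 0.001562887597
t = rho*dH*1000/dT * (term1 + term2)
t = 859*282*1000/29.2 * (0.001984375 + 0.001562887597)
t = 29427 s

29427


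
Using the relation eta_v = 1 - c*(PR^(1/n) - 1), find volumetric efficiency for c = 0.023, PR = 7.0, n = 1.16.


PR^(1/n) = 7.0^(1/1.16) = 5.35220566
eta_v = 1 - 0.023 * (5.35220566 - 1)
eta_v = 0.8999

0.8999


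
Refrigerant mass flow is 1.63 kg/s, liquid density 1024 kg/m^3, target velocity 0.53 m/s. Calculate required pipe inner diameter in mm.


A = m_dot / (rho * v) = 1.63 / (1024 * 0.53) = 0.00300339033 m^2
d = sqrt(4*A/pi) * 1000
d = 61.8 mm

61.8


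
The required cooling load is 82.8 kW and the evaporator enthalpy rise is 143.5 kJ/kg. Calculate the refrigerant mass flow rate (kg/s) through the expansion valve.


m_dot = Q / dh
m_dot = 82.8 / 143.5
m_dot = 0.577 kg/s

0.577


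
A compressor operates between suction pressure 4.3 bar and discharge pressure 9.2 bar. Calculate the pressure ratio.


PR = P_high / P_low
PR = 9.2 / 4.3
PR = 2.14

2.14


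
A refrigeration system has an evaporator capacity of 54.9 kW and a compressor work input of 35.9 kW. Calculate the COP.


COP = Q_evap / W
COP = 54.9 / 35.9
COP = 1.529

1.529


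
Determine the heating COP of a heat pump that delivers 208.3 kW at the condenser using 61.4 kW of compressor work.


COP_hp = Q_cond / W
COP_hp = 208.3 / 61.4
COP_hp = 3.393

3.393


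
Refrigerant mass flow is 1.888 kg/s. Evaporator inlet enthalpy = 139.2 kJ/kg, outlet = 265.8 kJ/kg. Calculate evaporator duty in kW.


dh = 265.8 - 139.2 = 126.6 kJ/kg
Q_evap = m_dot * dh = 1.888 * 126.6
Q_evap = 239.02 kW

239.02


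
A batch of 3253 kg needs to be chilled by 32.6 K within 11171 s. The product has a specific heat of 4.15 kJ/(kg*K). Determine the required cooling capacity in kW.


Q = m * cp * dT / t
Q = 3253 * 4.15 * 32.6 / 11171
Q = 39.397 kW

39.397


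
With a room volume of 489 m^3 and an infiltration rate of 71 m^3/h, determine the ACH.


ACH = flow / volume
ACH = 71 / 489
ACH = 0.145

0.145


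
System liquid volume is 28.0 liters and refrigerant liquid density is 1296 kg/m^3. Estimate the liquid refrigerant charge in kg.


Charge = V * rho / 1000
Charge = 28.0 * 1296 / 1000
Charge = 36.29 kg

36.29


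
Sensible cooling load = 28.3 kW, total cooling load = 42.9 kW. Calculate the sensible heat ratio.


SHR = Q_sensible / Q_total
SHR = 28.3 / 42.9
SHR = 0.66

0.66


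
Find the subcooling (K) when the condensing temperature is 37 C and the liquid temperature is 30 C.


Subcooling = T_cond - T_liquid
Subcooling = 37 - 30
Subcooling = 7 K

7


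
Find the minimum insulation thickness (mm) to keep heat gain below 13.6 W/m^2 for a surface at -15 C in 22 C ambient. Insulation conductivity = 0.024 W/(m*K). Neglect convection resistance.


dT = 22 - (-15) = 37 K
thickness = k * dT / q_max * 1000
thickness = 0.024 * 37 / 13.6 * 1000
thickness = 65.3 mm

65.3


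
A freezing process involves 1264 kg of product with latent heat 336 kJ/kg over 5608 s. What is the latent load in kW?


Q_lat = m * h_fg / t
Q_lat = 1264 * 336 / 5608
Q_lat = 75.73 kW

75.73


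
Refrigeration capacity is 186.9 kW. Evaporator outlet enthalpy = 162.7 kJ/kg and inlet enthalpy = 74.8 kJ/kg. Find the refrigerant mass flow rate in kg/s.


dh = 162.7 - 74.8 = 87.9 kJ/kg
m_dot = Q / dh = 186.9 / 87.9 = 2.1263 kg/s

2.1263


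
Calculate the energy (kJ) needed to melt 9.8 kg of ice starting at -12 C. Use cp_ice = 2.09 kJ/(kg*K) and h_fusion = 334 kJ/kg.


Sensible heat = cp * dT = 2.09 * 12 = 25.08 kJ/kg
Total per kg = 25.08 + 334 = 359.08 kJ/kg
Q = m * total = 9.8 * 359.08
Q = 3519.0 kJ

3519.0


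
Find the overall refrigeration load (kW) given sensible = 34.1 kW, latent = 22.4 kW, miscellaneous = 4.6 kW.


Q_total = Q_s + Q_l + Q_misc
Q_total = 34.1 + 22.4 + 4.6
Q_total = 61.1 kW

61.1


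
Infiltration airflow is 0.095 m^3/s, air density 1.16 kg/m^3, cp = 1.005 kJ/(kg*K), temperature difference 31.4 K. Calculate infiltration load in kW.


Q = V_dot * rho * cp * dT
Q = 0.095 * 1.16 * 1.005 * 31.4
Q = 3.478 kW

3.478


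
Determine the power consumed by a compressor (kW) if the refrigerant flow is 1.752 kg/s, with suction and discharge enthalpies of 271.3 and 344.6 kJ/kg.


dh = 344.6 - 271.3 = 73.3 kJ/kg
W = m_dot * dh = 1.752 * 73.3 = 128.42 kW

128.42


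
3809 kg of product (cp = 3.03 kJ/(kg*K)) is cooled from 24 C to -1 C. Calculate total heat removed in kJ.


dT = 24 - (-1) = 25 K
Q = m * cp * dT = 3809 * 3.03 * 25
Q = 288532 kJ

288532


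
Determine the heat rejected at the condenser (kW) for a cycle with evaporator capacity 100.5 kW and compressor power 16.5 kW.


Q_cond = Q_evap + W
Q_cond = 100.5 + 16.5
Q_cond = 117.0 kW

117.0


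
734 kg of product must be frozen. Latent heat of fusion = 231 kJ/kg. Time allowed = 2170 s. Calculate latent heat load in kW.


Q_lat = m * h_fg / t
Q_lat = 734 * 231 / 2170
Q_lat = 78.14 kW

78.14


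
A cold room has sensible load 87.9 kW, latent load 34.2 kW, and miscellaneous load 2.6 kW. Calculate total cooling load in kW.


Q_total = Q_s + Q_l + Q_misc
Q_total = 87.9 + 34.2 + 2.6
Q_total = 124.7 kW

124.7


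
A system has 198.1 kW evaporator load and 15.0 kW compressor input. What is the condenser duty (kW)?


Q_cond = Q_evap + W
Q_cond = 198.1 + 15.0
Q_cond = 213.1 kW

213.1


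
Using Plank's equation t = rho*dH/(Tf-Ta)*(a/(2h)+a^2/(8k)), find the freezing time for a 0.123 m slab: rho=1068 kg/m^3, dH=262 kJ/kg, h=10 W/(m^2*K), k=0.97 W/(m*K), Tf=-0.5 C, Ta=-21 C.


dT = -0.5 - (-21) = 20.5 K
term1 = a/(2h) = 0.123/(2*10) = 0.00615
term2 = a^2/(8k) = 0.123^2/(8*0.97) = 0.001949613402
t = rho*dH*1000/dT * (term1 + term2)
t = 1068*262*1000/20.5 * (0.00615 + 0.001949613402)
t = 110556 s

110556


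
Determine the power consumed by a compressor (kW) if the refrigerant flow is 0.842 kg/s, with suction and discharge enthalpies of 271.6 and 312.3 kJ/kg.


dh = 312.3 - 271.6 = 40.7 kJ/kg
W = m_dot * dh = 0.842 * 40.7 = 34.27 kW

34.27


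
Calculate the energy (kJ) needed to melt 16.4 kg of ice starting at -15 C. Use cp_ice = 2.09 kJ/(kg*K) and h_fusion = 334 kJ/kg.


Sensible heat = cp * dT = 2.09 * 15 = 31.35 kJ/kg
Total per kg = 31.35 + 334 = 365.35 kJ/kg
Q = m * total = 16.4 * 365.35
Q = 5991.7 kJ

5991.7


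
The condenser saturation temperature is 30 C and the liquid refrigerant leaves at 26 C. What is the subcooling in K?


Subcooling = T_cond - T_liquid
Subcooling = 30 - 26
Subcooling = 4 K

4


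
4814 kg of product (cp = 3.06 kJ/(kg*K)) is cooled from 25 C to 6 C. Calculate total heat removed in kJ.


dT = 25 - (6) = 19 K
Q = m * cp * dT = 4814 * 3.06 * 19
Q = 279886 kJ

279886


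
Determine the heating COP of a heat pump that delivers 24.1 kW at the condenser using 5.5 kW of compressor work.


COP_hp = Q_cond / W
COP_hp = 24.1 / 5.5
COP_hp = 4.382

4.382


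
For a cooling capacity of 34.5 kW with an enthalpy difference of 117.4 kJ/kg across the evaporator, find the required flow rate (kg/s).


m_dot = Q / dh
m_dot = 34.5 / 117.4
m_dot = 0.2939 kg/s

0.2939


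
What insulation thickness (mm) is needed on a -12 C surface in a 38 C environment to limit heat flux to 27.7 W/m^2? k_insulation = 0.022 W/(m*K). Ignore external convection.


dT = 38 - (-12) = 50 K
thickness = k * dT / q_max * 1000
thickness = 0.022 * 50 / 27.7 * 1000
thickness = 39.7 mm

39.7


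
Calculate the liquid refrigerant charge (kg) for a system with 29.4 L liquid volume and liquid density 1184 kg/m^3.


Charge = V * rho / 1000
Charge = 29.4 * 1184 / 1000
Charge = 34.81 kg

34.81


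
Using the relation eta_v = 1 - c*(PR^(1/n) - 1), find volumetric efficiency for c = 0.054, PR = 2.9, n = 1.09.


PR^(1/n) = 2.9^(1/1.09) = 2.65594053
eta_v = 1 - 0.054 * (2.65594053 - 1)
eta_v = 0.9106

0.9106


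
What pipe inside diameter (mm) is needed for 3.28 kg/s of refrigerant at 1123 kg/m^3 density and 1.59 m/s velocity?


A = m_dot / (rho * v) = 3.28 / (1123 * 1.59) = 0.001836948425 m^2
d = sqrt(4*A/pi) * 1000
d = 48.4 mm

48.4


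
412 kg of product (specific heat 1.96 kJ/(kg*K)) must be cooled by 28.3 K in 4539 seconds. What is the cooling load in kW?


Q = m * cp * dT / t
Q = 412 * 1.96 * 28.3 / 4539
Q = 5.035 kW

5.035


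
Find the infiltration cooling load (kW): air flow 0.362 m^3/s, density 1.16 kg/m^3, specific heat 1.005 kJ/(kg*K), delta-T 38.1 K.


Q = V_dot * rho * cp * dT
Q = 0.362 * 1.16 * 1.005 * 38.1
Q = 16.079 kW

16.079


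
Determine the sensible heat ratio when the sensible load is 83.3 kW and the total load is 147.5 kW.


SHR = Q_sensible / Q_total
SHR = 83.3 / 147.5
SHR = 0.565

0.565


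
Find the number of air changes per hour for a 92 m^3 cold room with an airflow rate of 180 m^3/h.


ACH = flow / volume
ACH = 180 / 92
ACH = 1.957

1.957


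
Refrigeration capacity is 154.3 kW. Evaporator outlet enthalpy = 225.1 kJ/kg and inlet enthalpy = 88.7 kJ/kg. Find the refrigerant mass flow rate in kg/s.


dh = 225.1 - 88.7 = 136.4 kJ/kg
m_dot = Q / dh = 154.3 / 136.4 = 1.1312 kg/s

1.1312


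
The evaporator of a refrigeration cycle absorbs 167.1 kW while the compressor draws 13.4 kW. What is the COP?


COP = Q_evap / W
COP = 167.1 / 13.4
COP = 12.47

12.47


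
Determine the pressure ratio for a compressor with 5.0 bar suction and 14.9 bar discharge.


PR = P_high / P_low
PR = 14.9 / 5.0
PR = 2.98

2.98


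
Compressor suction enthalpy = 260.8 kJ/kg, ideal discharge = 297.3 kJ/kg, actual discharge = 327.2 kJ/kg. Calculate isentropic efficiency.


dh_ideal = 297.3 - 260.8 = 36.5 kJ/kg
dh_actual = 327.2 - 260.8 = 66.4 kJ/kg
eta_s = dh_ideal / dh_actual = 36.5 / 66.4
eta_s = 0.5497

0.5497


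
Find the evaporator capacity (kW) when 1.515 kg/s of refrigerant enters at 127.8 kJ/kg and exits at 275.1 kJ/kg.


dh = 275.1 - 127.8 = 147.3 kJ/kg
Q_evap = m_dot * dh = 1.515 * 147.3
Q_evap = 223.16 kW

223.16


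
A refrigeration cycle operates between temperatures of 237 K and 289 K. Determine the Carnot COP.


dT = 289 - 237 = 52 K
COP_carnot = T_cold / dT = 237 / 52
COP_carnot = 4.558

4.558


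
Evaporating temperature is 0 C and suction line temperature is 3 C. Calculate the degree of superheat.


Superheat = T_suction - T_evap
Superheat = 3 - (0)
Superheat = 3 K

3


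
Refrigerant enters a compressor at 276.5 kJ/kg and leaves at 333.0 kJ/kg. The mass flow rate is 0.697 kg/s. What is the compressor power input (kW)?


dh = 333.0 - 276.5 = 56.5 kJ/kg
W = m_dot * dh = 0.697 * 56.5 = 39.38 kW

39.38


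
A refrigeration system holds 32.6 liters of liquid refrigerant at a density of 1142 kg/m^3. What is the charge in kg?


Charge = V * rho / 1000
Charge = 32.6 * 1142 / 1000
Charge = 37.23 kg

37.23


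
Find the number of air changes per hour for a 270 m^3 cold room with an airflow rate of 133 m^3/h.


ACH = flow / volume
ACH = 133 / 270
ACH = 0.493

0.493


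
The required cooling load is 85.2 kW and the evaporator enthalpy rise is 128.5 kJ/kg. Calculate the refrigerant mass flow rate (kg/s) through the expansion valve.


m_dot = Q / dh
m_dot = 85.2 / 128.5
m_dot = 0.663 kg/s

0.663


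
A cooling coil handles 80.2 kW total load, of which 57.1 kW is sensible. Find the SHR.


SHR = Q_sensible / Q_total
SHR = 57.1 / 80.2
SHR = 0.712

0.712


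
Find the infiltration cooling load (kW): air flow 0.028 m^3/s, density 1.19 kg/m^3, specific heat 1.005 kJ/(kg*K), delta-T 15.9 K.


Q = V_dot * rho * cp * dT
Q = 0.028 * 1.19 * 1.005 * 15.9
Q = 0.532 kW

0.532


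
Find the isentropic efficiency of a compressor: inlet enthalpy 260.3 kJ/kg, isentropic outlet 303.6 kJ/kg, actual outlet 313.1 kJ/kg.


dh_ideal = 303.6 - 260.3 = 43.3 kJ/kg
dh_actual = 313.1 - 260.3 = 52.8 kJ/kg
eta_s = dh_ideal / dh_actual = 43.3 / 52.8
eta_s = 0.8201

0.8201


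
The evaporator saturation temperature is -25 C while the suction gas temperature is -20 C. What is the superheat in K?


Superheat = T_suction - T_evap
Superheat = -20 - (-25)
Superheat = 5 K

5


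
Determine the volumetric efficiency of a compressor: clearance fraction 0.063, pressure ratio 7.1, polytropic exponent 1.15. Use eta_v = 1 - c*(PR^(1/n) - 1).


PR^(1/n) = 7.1^(1/1.15) = 5.49825213
eta_v = 1 - 0.063 * (5.49825213 - 1)
eta_v = 0.7166

0.7166


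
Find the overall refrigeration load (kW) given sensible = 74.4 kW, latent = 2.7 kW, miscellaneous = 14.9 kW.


Q_total = Q_s + Q_l + Q_misc
Q_total = 74.4 + 2.7 + 14.9
Q_total = 92.0 kW

92.0


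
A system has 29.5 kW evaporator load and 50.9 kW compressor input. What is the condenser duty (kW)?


Q_cond = Q_evap + W
Q_cond = 29.5 + 50.9
Q_cond = 80.4 kW

80.4


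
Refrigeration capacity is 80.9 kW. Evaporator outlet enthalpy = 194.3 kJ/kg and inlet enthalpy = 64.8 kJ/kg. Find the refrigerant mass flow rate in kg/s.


dh = 194.3 - 64.8 = 129.5 kJ/kg
m_dot = Q / dh = 80.9 / 129.5 = 0.6247 kg/s

0.6247


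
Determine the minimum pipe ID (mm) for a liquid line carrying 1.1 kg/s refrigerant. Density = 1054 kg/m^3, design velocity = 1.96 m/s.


A = m_dot / (rho * v) = 1.1 / (1054 * 1.96) = 0.0005324710529 m^2
d = sqrt(4*A/pi) * 1000
d = 26.0 mm

26.0


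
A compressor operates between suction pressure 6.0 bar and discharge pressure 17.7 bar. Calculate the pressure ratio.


PR = P_high / P_low
PR = 17.7 / 6.0
PR = 2.95

2.95


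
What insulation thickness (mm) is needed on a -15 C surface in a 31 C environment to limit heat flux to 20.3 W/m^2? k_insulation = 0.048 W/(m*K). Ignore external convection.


dT = 31 - (-15) = 46 K
thickness = k * dT / q_max * 1000
thickness = 0.048 * 46 / 20.3 * 1000
thickness = 108.8 mm

108.8


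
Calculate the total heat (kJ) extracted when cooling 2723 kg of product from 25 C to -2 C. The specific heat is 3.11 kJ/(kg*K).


dT = 25 - (-2) = 27 K
Q = m * cp * dT = 2723 * 3.11 * 27
Q = 228650 kJ

228650


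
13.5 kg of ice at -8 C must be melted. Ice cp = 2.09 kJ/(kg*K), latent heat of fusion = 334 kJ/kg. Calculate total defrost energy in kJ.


Sensible heat = cp * dT = 2.09 * 8 = 16.72 kJ/kg
Total per kg = 16.72 + 334 = 350.72 kJ/kg
Q = m * total = 13.5 * 350.72
Q = 4734.7 kJ

4734.7


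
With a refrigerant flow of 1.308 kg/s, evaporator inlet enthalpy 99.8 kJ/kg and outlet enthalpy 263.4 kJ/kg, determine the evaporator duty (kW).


dh = 263.4 - 99.8 = 163.6 kJ/kg
Q_evap = m_dot * dh = 1.308 * 163.6
Q_evap = 213.99 kW

213.99


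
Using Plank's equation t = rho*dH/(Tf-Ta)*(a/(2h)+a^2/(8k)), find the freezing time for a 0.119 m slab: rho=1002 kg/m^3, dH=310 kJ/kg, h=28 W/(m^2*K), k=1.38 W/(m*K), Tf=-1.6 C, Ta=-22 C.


dT = -1.6 - (-22) = 20.4 K
term1 = a/(2h) = 0.119/(2*28) = 0.002125
term2 = a^2/(8k) = 0.119^2/(8*1.38) = 0.001282699275
t = rho*dH*1000/dT * (term1 + term2)
t = 1002*310*1000/20.4 * (0.002125 + 0.001282699275)
t = 51887 s

51887


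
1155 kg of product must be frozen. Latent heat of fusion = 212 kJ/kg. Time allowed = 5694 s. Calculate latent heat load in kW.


Q_lat = m * h_fg / t
Q_lat = 1155 * 212 / 5694
Q_lat = 43.0 kW

43.0


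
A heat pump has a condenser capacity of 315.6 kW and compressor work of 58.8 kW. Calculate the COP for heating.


COP_hp = Q_cond / W
COP_hp = 315.6 / 58.8
COP_hp = 5.367

5.367


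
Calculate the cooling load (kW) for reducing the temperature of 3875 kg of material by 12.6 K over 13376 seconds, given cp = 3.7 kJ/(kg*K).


Q = m * cp * dT / t
Q = 3875 * 3.7 * 12.6 / 13376
Q = 13.506 kW

13.506


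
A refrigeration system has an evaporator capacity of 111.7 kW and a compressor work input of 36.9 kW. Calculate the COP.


COP = Q_evap / W
COP = 111.7 / 36.9
COP = 3.027

3.027


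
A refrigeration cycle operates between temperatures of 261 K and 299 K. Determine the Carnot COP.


dT = 299 - 261 = 38 K
COP_carnot = T_cold / dT = 261 / 38
COP_carnot = 6.868

6.868


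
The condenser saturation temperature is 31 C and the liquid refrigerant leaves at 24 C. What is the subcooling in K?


Subcooling = T_cond - T_liquid
Subcooling = 31 - 24
Subcooling = 7 K

7


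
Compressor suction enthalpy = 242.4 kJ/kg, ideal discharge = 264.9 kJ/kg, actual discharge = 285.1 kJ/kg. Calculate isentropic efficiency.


dh_ideal = 264.9 - 242.4 = 22.5 kJ/kg
dh_actual = 285.1 - 242.4 = 42.7 kJ/kg
eta_s = dh_ideal / dh_actual = 22.5 / 42.7
eta_s = 0.5269

0.5269


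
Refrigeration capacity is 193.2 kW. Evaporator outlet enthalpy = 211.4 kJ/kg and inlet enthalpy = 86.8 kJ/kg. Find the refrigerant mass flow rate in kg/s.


dh = 211.4 - 86.8 = 124.6 kJ/kg
m_dot = Q / dh = 193.2 / 124.6 = 1.5506 kg/s

1.5506


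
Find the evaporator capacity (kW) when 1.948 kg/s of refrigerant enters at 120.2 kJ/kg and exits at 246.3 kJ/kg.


dh = 246.3 - 120.2 = 126.1 kJ/kg
Q_evap = m_dot * dh = 1.948 * 126.1
Q_evap = 245.64 kW

245.64


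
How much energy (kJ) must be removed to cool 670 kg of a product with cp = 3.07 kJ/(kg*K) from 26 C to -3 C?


dT = 26 - (-3) = 29 K
Q = m * cp * dT = 670 * 3.07 * 29
Q = 59650 kJ

59650


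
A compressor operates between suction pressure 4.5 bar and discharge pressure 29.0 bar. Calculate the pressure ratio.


PR = P_high / P_low
PR = 29.0 / 4.5
PR = 6.444

6.444


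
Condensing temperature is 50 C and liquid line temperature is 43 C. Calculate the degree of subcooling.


Subcooling = T_cond - T_liquid
Subcooling = 50 - 43
Subcooling = 7 K

7


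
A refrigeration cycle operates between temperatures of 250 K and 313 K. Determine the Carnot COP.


dT = 313 - 250 = 63 K
COP_carnot = T_cold / dT = 250 / 63
COP_carnot = 3.968

3.968


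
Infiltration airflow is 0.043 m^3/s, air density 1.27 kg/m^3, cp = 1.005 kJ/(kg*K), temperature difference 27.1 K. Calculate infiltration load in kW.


Q = V_dot * rho * cp * dT
Q = 0.043 * 1.27 * 1.005 * 27.1
Q = 1.487 kW

1.487
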